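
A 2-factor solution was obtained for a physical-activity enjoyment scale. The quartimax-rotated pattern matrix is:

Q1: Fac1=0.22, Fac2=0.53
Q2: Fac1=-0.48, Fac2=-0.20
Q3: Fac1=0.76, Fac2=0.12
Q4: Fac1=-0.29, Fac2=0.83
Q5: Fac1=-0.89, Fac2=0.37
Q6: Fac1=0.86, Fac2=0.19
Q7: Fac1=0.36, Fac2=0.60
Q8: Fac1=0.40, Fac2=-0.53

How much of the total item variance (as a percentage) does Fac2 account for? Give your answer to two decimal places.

SS loadings for Fac2 = 0.53² + (-0.20)² + 0.12² + 0.83² + 0.37² + 0.19² + 0.60² + (-0.53)² = 1.8381
With 8 standardized items, total variance = 8. Proportion = 1.8381/8 = 0.2298 → 22.98%.

22.98%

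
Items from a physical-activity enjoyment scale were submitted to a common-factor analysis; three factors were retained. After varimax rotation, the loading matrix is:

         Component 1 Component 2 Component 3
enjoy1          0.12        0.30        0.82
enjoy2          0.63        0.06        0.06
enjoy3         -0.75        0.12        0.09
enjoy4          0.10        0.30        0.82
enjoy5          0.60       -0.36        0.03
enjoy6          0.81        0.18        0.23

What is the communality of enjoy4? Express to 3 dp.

h² = 0.10² + 0.30² + 0.82² = 0.0100 + 0.0900 + 0.6724 = 0.7724

0.772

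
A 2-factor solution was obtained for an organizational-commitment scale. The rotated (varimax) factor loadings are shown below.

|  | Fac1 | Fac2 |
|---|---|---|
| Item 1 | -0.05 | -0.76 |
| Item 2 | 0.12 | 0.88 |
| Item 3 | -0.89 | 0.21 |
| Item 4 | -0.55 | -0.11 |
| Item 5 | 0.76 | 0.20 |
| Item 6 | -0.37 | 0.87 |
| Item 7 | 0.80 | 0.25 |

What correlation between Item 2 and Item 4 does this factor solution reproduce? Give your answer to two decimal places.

r̂ = Σ λ_i·λ_j across factors = (0.12)(-0.55) + (0.88)(-0.11)
  = -0.0660 -0.0968 = -0.1628

-0.16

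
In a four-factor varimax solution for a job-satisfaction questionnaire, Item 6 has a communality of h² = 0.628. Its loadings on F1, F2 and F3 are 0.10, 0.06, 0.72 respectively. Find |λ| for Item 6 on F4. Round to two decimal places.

Under orthogonal rotation h² = Σλ², so λ_F4² = h² − (0.5320) = 0.628 − 0.5320 = 0.0960.
|λ| = √0.0960 = 0.3098.

0.31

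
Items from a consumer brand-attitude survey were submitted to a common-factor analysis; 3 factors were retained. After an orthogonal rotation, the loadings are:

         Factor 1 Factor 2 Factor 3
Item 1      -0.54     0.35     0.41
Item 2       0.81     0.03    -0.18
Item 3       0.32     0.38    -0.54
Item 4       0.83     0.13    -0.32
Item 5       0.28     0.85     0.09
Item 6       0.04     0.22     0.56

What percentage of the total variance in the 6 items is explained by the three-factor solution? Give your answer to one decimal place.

63.2%

Communalities: 0.5822, 0.6894, 0.5384, 0.8082, 0.8090, 0.3636; Σh² = 3.7908.
Total variance with 6 standardized items is 6, so the solution explains 3.7908/6 = 0.6318 = 63.18%.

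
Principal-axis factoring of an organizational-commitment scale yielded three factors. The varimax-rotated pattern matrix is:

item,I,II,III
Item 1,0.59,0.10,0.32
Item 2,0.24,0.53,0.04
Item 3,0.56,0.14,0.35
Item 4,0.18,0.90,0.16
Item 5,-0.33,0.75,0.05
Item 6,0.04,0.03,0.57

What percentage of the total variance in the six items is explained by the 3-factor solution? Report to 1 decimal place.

SS loadings by factor: 0.8622, 1.6839, 0.5795; total = 3.1256.
Total variance with 6 standardized items is 6, so the solution explains 3.1256/6 = 0.5209 = 52.09%.

52.1%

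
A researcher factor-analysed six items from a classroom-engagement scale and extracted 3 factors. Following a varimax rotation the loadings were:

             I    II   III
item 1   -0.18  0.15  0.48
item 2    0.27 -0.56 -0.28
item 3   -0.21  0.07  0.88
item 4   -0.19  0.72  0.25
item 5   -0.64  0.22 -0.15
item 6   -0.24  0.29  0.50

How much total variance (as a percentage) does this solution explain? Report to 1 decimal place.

Communalities: 0.2853, 0.4649, 0.8234, 0.6170, 0.4805, 0.3917; Σh² = 3.0628.
Total variance with 6 standardized items is 6, so the solution explains 3.0628/6 = 0.5105 = 51.05%.

51.0%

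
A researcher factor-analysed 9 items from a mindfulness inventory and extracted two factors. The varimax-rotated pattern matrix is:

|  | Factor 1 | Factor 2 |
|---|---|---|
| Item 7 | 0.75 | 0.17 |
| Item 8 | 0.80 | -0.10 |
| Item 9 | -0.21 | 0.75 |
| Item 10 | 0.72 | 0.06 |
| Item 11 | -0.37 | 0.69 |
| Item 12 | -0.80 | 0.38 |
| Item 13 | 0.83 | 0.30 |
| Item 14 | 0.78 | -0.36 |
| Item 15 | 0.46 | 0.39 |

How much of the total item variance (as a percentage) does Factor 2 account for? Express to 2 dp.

SS loadings for Factor 2 = 0.17² + (-0.10)² + 0.75² + 0.06² + 0.69² + 0.38² + 0.30² + (-0.36)² + 0.39² = 1.5972
With 9 standardized items, total variance = 9. Proportion = 1.5972/9 = 0.1775 → 17.75%.

17.75%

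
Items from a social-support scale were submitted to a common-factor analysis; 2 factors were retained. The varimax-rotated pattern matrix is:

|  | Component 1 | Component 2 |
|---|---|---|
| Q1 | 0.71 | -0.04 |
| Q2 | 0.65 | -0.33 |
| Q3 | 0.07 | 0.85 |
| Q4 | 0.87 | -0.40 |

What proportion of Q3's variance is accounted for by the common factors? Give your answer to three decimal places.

h² = 0.07² + 0.85² = 0.0049 + 0.7225 = 0.7274

0.727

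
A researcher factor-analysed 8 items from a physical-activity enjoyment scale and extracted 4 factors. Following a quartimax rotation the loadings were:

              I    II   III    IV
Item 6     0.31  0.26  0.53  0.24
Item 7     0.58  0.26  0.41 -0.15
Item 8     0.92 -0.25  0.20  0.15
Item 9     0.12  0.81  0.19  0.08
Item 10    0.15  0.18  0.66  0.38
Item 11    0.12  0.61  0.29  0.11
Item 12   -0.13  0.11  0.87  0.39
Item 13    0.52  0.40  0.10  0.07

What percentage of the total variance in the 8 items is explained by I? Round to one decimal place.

SS loadings for I = 0.31² + 0.58² + 0.92² + 0.12² + 0.15² + 0.12² + (-0.13)² + 0.52² = 1.6175
With 8 standardized items, total variance = 8. Proportion = 1.6175/8 = 0.2022 → 20.22%.

20.2%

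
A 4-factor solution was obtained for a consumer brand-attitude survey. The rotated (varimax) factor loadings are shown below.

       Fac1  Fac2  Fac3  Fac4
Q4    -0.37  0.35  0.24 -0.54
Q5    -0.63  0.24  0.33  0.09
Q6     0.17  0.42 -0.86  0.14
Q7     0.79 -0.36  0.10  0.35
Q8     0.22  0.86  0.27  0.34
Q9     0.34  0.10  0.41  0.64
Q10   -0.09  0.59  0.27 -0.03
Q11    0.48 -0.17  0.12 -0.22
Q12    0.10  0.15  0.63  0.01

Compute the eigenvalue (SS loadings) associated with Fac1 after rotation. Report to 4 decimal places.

SS loadings for Fac1 = (-0.37)² + (-0.63)² + 0.17² + 0.79² + 0.22² + 0.34² + (-0.09)² + 0.48² + 0.10² = 0.1369 + 0.3969 + 0.0289 + 0.6241 + 0.0484 + 0.1156 + 0.0081 + 0.2304 + 0.0100 = 1.5993

1.5993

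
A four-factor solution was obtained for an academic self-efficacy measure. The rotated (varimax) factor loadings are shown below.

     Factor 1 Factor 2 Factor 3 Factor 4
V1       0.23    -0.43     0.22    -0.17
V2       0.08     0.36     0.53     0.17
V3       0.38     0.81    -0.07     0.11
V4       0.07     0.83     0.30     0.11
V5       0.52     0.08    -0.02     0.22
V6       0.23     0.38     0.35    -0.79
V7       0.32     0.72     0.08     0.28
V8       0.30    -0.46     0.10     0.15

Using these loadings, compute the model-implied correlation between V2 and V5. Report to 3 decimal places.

0.097

r̂ = Σ λ_i·λ_j across factors = (0.08)(0.52) + (0.36)(0.08) + (0.53)(-0.02) + (0.17)(0.22)
  = +0.0416 +0.0288 -0.0106 +0.0374 = 0.0972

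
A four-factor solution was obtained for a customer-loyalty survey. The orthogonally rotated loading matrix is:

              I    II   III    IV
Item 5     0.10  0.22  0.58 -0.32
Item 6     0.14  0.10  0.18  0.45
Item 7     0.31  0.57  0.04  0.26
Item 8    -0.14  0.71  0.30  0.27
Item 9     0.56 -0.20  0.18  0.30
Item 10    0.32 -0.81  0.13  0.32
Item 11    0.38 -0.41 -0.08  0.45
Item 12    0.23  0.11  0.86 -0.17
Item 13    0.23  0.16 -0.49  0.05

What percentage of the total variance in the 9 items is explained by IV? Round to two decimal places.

9.69%

SS loadings for IV = (-0.32)² + 0.45² + 0.26² + 0.27² + 0.30² + 0.32² + 0.45² + (-0.17)² + 0.05² = 0.8717
With 9 standardized items, total variance = 9. Proportion = 0.8717/9 = 0.0969 → 9.69%.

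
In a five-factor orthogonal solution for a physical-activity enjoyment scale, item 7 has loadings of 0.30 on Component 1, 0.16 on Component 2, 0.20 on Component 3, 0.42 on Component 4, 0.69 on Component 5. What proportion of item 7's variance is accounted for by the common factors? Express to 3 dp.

0.808

h² = 0.30² + 0.16² + 0.20² + 0.42² + 0.69² = 0.0900 + 0.0256 + 0.0400 + 0.1764 + 0.4761 = 0.8081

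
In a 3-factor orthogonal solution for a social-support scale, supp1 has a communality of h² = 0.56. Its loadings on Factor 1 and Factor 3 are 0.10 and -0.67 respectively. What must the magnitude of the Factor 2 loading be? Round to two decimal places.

0.32

Under orthogonal rotation h² = Σλ², so λ_Factor 2² = h² − (0.4589) = 0.56 − 0.4589 = 0.1011.
|λ| = √0.1011 = 0.3180.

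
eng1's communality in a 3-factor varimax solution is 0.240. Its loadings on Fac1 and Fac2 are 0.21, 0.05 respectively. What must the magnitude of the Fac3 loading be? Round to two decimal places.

0.44

Under orthogonal rotation h² = Σλ², so λ_Fac3² = h² − (0.0466) = 0.240 − 0.0466 = 0.1934.
|λ| = √0.1934 = 0.4398.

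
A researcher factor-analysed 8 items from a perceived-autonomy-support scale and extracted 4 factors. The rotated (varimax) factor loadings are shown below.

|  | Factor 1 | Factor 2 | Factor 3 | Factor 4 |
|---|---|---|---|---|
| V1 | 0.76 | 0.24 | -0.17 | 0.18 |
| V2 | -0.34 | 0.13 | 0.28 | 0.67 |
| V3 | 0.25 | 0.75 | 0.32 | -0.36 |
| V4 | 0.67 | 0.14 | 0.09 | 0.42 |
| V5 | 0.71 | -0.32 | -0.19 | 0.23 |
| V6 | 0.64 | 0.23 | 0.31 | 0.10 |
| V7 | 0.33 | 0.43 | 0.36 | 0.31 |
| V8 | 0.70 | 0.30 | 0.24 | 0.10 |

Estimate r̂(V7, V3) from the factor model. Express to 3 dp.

0.409

r̂ = Σ λ_i·λ_j across factors = (0.33)(0.25) + (0.43)(0.75) + (0.36)(0.32) + (0.31)(-0.36)
  = +0.0825 +0.3225 +0.1152 -0.1116 = 0.4086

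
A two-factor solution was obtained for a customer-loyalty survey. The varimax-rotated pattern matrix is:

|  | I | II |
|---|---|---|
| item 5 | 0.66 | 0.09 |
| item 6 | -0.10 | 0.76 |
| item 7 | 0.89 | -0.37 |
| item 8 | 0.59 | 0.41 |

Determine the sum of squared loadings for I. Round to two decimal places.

1.59

SS loadings for I = 0.66² + (-0.10)² + 0.89² + 0.59² = 0.4356 + 0.0100 + 0.7921 + 0.3481 = 1.5858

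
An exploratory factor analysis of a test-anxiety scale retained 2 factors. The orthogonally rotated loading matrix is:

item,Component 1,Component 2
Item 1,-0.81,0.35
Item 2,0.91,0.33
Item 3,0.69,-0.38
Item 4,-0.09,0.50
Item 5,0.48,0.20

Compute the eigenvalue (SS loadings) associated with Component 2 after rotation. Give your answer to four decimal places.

SS loadings for Component 2 = 0.35² + 0.33² + (-0.38)² + 0.50² + 0.20² = 0.1225 + 0.1089 + 0.1444 + 0.2500 + 0.0400 = 0.6658

0.6658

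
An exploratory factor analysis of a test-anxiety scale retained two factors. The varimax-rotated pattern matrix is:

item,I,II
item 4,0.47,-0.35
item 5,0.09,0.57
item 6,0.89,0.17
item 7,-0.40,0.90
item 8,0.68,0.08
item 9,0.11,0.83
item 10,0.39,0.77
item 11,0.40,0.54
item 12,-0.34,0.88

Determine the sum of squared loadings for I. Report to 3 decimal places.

SS loadings for I = 0.47² + 0.09² + 0.89² + (-0.40)² + 0.68² + 0.11² + 0.39² + 0.40² + (-0.34)² = 0.2209 + 0.0081 + 0.7921 + 0.1600 + 0.4624 + 0.0121 + 0.1521 + 0.1600 + 0.1156 = 2.0833

2.083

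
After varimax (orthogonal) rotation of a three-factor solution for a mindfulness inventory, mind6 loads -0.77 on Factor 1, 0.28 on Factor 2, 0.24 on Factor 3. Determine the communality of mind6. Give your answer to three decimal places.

0.729

h² = (-0.77)² + 0.28² + 0.24² = 0.5929 + 0.0784 + 0.0576 = 0.7289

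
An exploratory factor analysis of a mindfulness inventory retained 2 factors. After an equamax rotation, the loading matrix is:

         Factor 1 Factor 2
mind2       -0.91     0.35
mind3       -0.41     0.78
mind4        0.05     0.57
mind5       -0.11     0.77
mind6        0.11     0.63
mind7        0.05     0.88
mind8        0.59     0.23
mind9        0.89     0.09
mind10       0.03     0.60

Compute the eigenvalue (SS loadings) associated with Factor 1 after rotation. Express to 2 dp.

SS loadings for Factor 1 = (-0.91)² + (-0.41)² + 0.05² + (-0.11)² + 0.11² + 0.05² + 0.59² + 0.89² + 0.03² = 0.8281 + 0.1681 + 0.0025 + 0.0121 + 0.0121 + 0.0025 + 0.3481 + 0.7921 + 0.0009 = 2.1665

2.17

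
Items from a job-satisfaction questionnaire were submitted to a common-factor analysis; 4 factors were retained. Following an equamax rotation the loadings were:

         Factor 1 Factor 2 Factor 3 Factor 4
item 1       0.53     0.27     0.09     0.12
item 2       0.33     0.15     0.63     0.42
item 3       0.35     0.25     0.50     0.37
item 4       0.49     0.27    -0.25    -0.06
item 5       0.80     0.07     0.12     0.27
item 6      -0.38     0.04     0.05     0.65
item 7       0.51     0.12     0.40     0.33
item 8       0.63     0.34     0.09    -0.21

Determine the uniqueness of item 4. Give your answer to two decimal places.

h² = 0.49² + 0.27² + (-0.25)² + (-0.06)² = 0.2401 + 0.0729 + 0.0625 + 0.0036 = 0.3791
Uniqueness u² = 1 − h² = 1 − 0.3791 = 0.6209

0.62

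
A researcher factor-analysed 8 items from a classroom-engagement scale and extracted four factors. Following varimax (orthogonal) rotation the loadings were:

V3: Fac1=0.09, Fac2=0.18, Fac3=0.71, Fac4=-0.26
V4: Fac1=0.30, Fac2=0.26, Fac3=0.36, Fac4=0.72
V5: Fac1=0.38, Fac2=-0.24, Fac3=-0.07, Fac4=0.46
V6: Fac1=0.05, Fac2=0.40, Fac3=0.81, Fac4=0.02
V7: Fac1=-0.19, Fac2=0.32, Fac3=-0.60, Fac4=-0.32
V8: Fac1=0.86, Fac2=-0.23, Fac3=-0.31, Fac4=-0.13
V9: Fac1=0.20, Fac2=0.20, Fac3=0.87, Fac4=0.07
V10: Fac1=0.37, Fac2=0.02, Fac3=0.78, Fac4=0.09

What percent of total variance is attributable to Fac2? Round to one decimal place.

SS loadings for Fac2 = 0.18² + 0.26² + (-0.24)² + 0.40² + 0.32² + (-0.23)² + 0.20² + 0.02² = 0.5133
With 8 standardized items, total variance = 8. Proportion = 0.5133/8 = 0.0642 → 6.42%.

6.4%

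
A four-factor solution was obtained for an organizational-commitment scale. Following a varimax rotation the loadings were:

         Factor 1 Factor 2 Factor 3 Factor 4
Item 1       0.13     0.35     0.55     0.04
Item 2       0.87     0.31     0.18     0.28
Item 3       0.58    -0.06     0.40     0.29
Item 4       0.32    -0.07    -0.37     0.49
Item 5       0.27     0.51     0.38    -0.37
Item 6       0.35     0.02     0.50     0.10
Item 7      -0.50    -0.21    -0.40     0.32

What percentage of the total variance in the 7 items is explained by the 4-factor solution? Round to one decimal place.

57.6%

SS loadings by factor: 1.6580, 0.5317, 1.1862, 0.6535; total = 4.0294.
Total variance with 7 standardized items is 7, so the solution explains 4.0294/7 = 0.5756 = 57.56%.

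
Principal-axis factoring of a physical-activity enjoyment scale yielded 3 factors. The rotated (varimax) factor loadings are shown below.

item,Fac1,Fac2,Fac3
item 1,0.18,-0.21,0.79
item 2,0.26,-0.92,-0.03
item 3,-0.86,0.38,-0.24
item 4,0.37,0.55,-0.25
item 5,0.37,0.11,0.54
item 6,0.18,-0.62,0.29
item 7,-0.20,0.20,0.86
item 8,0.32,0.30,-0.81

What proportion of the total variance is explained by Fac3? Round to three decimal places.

0.315

SS loadings for Fac3 = 0.79² + (-0.03)² + (-0.24)² + (-0.25)² + 0.54² + 0.29² + 0.86² + (-0.81)² = 2.5165
Proportion of variance = 2.5165 / 8 = 0.3146.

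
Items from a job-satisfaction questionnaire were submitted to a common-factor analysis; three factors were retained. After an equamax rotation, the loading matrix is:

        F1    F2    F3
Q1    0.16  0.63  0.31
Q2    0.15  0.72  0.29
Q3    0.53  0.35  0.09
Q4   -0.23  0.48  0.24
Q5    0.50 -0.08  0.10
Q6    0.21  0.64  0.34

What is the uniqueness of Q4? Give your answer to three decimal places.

0.659

h² = (-0.23)² + 0.48² + 0.24² = 0.0529 + 0.2304 + 0.0576 = 0.3409
Uniqueness u² = 1 − h² = 1 − 0.3409 = 0.6591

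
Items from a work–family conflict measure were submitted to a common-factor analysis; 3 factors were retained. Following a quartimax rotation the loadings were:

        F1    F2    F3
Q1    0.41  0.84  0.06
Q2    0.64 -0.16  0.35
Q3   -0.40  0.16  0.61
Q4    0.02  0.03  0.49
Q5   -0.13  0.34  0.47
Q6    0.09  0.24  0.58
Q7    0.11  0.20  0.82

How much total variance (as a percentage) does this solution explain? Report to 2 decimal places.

SS loadings by factor: 0.7752, 0.9709, 1.9680; total = 3.7141.
Total variance with 7 standardized items is 7, so the solution explains 3.7141/7 = 0.5306 = 53.06%.

53.06%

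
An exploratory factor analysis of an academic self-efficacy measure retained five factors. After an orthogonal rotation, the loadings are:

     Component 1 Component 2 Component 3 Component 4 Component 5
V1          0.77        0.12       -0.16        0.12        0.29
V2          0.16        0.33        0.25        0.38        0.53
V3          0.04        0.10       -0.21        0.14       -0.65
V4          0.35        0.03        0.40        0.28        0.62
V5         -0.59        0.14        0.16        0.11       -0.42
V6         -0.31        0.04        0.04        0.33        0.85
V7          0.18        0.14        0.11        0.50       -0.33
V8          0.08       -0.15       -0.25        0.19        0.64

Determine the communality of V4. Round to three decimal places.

0.746

h² = 0.35² + 0.03² + 0.40² + 0.28² + 0.62² = 0.1225 + 0.0009 + 0.1600 + 0.0784 + 0.3844 = 0.7462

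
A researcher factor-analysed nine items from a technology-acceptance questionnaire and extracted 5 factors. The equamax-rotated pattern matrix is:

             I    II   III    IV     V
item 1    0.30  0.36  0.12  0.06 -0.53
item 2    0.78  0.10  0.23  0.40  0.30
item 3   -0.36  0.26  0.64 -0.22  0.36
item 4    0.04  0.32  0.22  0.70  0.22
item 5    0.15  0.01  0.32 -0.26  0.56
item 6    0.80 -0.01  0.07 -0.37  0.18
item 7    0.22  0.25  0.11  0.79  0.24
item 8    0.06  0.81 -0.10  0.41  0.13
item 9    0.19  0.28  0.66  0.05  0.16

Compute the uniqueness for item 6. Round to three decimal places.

h² = 0.80² + (-0.01)² + 0.07² + (-0.37)² + 0.18² = 0.6400 + 0.0001 + 0.0049 + 0.1369 + 0.0324 = 0.8143
Uniqueness u² = 1 − h² = 1 − 0.8143 = 0.1857

0.186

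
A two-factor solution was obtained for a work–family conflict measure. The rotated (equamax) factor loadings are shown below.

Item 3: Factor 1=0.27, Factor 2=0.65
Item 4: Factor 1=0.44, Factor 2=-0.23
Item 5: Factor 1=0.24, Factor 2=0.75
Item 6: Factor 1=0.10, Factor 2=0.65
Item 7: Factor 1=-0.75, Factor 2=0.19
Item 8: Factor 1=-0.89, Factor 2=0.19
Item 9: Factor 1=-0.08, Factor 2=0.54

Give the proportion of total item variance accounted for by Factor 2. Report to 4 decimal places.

0.2606

SS loadings for Factor 2 = 0.65² + (-0.23)² + 0.75² + 0.65² + 0.19² + 0.19² + 0.54² = 1.8242
Proportion of variance = 1.8242 / 7 = 0.2606.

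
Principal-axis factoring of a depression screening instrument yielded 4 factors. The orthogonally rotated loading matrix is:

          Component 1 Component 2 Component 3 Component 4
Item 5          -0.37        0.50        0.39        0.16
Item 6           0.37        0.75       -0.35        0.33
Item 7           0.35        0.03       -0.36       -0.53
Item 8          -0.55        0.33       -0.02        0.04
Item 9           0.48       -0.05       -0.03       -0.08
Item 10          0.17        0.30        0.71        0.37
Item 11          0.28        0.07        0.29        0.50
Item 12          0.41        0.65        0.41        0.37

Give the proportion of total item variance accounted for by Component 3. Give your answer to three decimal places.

0.145

SS loadings for Component 3 = 0.39² + (-0.35)² + (-0.36)² + (-0.02)² + (-0.03)² + 0.71² + 0.29² + 0.41² = 1.1618
Proportion of variance = 1.1618 / 8 = 0.1452.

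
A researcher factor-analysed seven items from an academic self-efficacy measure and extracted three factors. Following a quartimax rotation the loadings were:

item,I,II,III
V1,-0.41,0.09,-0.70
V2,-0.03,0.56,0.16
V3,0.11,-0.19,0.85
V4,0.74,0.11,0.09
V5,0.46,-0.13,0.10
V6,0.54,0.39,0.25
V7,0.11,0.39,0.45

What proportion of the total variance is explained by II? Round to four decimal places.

SS loadings for II = 0.09² + 0.56² + (-0.19)² + 0.11² + (-0.13)² + 0.39² + 0.39² = 0.6910
Proportion of variance = 0.6910 / 7 = 0.0987.

0.0987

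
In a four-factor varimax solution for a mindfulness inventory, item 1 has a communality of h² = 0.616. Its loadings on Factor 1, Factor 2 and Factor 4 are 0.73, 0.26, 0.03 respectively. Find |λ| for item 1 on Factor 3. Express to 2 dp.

Under orthogonal rotation h² = Σλ², so λ_Factor 3² = h² − (0.6014) = 0.616 − 0.6014 = 0.0146.
|λ| = √0.0146 = 0.1208.

0.12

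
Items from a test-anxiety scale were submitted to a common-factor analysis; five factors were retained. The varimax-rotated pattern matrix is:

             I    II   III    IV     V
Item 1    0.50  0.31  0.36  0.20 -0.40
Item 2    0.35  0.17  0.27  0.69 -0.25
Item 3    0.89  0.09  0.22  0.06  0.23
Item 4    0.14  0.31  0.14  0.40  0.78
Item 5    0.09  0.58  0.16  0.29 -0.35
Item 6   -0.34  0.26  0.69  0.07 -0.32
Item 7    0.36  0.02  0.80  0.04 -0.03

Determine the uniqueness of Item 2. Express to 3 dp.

h² = 0.35² + 0.17² + 0.27² + 0.69² + (-0.25)² = 0.1225 + 0.0289 + 0.0729 + 0.4761 + 0.0625 = 0.7629
Uniqueness u² = 1 − h² = 1 − 0.7629 = 0.2371

0.237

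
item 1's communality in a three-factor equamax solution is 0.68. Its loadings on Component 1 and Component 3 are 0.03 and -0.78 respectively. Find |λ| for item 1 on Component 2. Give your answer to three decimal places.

0.266

Under orthogonal rotation h² = Σλ², so λ_Component 2² = h² − (0.6093) = 0.68 − 0.6093 = 0.0707.
|λ| = √0.0707 = 0.2659.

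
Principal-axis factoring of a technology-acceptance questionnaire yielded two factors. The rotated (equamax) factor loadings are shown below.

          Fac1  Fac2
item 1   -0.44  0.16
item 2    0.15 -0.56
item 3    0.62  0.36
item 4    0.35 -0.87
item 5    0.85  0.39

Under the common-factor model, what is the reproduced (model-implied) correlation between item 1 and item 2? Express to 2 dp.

-0.16

r̂ = Σ λ_i·λ_j across factors = (-0.44)(0.15) + (0.16)(-0.56)
  = -0.0660 -0.0896 = -0.1556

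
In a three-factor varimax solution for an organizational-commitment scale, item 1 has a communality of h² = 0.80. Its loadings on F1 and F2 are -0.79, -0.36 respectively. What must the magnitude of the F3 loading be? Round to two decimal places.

0.22

Under orthogonal rotation h² = Σλ², so λ_F3² = h² − (0.7537) = 0.80 − 0.7537 = 0.0463.
|λ| = √0.0463 = 0.2152.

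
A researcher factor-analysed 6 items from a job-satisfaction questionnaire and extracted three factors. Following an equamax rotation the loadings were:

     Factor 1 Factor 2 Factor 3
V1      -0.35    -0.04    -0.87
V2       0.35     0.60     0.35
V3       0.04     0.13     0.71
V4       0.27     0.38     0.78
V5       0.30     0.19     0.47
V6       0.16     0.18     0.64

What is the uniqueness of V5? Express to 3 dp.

h² = 0.30² + 0.19² + 0.47² = 0.0900 + 0.0361 + 0.2209 = 0.3470
Uniqueness u² = 1 − h² = 1 − 0.3470 = 0.6530

0.653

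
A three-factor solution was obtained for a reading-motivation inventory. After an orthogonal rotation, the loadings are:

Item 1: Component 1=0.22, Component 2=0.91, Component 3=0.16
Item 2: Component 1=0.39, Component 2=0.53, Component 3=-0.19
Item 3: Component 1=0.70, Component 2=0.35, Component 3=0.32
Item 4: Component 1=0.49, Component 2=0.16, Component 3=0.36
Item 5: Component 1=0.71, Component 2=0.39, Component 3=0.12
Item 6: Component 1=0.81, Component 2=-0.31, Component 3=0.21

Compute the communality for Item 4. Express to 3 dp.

h² = 0.49² + 0.16² + 0.36² = 0.2401 + 0.0256 + 0.1296 = 0.3953

0.395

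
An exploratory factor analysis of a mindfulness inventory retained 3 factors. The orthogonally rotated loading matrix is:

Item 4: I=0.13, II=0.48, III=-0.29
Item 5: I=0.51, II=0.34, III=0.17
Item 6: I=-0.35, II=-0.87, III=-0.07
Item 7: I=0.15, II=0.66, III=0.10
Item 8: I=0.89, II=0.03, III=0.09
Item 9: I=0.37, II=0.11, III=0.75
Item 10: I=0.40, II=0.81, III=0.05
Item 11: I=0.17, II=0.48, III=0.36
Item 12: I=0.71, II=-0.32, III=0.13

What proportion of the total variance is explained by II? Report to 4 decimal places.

SS loadings for II = 0.48² + 0.34² + (-0.87)² + 0.66² + 0.03² + 0.11² + 0.81² + 0.48² + (-0.32)² = 2.5404
Proportion of variance = 2.5404 / 9 = 0.2823.

0.2823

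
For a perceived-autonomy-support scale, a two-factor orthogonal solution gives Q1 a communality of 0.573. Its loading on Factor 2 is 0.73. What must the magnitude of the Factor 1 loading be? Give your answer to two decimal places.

Under orthogonal rotation h² = Σλ², so λ_Factor 1² = h² − (0.5329) = 0.573 − 0.5329 = 0.0401.
|λ| = √0.0401 = 0.2002.

0.20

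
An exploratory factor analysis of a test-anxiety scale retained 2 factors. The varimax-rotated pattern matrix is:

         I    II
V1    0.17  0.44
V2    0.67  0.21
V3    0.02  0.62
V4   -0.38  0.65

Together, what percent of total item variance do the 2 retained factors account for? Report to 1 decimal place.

SS loadings by factor: 0.6226, 1.0446; total = 1.6672.
Total variance with 4 standardized items is 4, so the solution explains 1.6672/4 = 0.4168 = 41.68%.

41.7%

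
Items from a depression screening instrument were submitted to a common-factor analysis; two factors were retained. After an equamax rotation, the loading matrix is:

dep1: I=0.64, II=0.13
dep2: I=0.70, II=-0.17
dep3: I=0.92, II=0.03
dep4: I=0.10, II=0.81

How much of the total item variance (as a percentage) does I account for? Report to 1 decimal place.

43.9%

SS loadings for I = 0.64² + 0.70² + 0.92² + 0.10² = 1.7560
With 4 standardized items, total variance = 4. Proportion = 1.7560/4 = 0.4390 → 43.90%.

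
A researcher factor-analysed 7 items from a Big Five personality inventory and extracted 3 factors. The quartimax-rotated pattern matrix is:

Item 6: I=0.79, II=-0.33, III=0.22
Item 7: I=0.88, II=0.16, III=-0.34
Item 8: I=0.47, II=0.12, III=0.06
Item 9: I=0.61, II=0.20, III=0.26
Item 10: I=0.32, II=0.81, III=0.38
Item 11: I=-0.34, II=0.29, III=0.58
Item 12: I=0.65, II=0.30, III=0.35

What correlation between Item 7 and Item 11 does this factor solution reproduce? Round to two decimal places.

r̂ = Σ λ_i·λ_j across factors = (0.88)(-0.34) + (0.16)(0.29) + (-0.34)(0.58)
  = -0.2992 +0.0464 -0.1972 = -0.4500

-0.45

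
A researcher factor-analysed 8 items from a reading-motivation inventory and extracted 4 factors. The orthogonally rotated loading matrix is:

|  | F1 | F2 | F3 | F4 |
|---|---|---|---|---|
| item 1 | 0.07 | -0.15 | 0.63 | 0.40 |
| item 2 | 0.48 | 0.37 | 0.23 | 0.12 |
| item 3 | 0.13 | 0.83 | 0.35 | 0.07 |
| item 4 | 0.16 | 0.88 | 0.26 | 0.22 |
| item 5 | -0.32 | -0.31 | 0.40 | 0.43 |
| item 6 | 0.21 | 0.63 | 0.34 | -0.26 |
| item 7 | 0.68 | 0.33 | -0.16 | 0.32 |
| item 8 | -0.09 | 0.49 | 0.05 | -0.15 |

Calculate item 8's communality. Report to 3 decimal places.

h² = (-0.09)² + 0.49² + 0.05² + (-0.15)² = 0.0081 + 0.2401 + 0.0025 + 0.0225 = 0.2732

0.273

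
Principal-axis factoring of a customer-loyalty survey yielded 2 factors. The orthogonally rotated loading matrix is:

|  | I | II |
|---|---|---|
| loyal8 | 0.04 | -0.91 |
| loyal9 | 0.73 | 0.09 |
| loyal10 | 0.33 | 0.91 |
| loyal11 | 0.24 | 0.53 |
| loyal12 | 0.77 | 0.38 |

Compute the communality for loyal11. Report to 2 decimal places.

h² = 0.24² + 0.53² = 0.0576 + 0.2809 = 0.3385

0.34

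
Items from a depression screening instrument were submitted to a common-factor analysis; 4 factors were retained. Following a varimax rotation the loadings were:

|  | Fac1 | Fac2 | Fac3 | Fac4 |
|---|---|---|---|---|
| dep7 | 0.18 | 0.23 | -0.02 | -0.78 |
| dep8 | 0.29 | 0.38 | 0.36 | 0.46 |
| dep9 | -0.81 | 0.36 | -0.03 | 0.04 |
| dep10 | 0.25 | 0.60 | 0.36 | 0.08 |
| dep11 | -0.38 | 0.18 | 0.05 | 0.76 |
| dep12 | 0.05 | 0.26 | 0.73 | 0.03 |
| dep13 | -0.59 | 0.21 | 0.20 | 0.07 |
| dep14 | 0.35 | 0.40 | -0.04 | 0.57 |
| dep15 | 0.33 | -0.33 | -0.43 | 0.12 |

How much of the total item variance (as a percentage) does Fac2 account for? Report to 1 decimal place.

SS loadings for Fac2 = 0.23² + 0.38² + 0.36² + 0.60² + 0.18² + 0.26² + 0.21² + 0.40² + (-0.33)² = 1.0999
With 9 standardized items, total variance = 9. Proportion = 1.0999/9 = 0.1222 → 12.22%.

12.2%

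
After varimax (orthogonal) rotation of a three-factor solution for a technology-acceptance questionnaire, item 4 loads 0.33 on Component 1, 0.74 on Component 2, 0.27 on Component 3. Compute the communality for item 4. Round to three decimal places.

h² = 0.33² + 0.74² + 0.27² = 0.1089 + 0.5476 + 0.0729 = 0.7294

0.729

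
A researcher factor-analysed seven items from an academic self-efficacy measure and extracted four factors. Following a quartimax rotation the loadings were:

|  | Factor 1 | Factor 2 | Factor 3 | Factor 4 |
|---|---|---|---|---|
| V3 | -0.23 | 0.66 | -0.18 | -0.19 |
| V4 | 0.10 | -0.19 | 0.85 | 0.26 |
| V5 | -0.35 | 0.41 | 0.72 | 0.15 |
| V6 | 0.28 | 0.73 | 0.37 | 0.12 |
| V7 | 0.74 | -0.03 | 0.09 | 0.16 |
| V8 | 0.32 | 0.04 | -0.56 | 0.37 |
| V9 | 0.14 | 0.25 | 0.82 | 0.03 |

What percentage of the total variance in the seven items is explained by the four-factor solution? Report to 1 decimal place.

SS loadings by factor: 0.9334, 1.2377, 2.4043, 0.3040; total = 4.8794.
Total variance with 7 standardized items is 7, so the solution explains 4.8794/7 = 0.6971 = 69.71%.

69.7%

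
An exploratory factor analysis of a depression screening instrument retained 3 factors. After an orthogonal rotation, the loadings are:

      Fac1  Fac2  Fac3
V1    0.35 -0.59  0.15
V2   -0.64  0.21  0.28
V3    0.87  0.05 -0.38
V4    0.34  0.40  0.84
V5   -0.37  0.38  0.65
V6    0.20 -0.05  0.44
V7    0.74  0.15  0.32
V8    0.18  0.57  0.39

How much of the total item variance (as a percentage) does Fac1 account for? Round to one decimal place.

27.0%

SS loadings for Fac1 = 0.35² + (-0.64)² + 0.87² + 0.34² + (-0.37)² + 0.20² + 0.74² + 0.18² = 2.1615
With 8 standardized items, total variance = 8. Proportion = 2.1615/8 = 0.2702 → 27.02%.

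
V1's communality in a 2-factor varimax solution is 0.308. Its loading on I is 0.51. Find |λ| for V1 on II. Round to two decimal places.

Under orthogonal rotation h² = Σλ², so λ_II² = h² − (0.2601) = 0.308 − 0.2601 = 0.0479.
|λ| = √0.0479 = 0.2189.

0.22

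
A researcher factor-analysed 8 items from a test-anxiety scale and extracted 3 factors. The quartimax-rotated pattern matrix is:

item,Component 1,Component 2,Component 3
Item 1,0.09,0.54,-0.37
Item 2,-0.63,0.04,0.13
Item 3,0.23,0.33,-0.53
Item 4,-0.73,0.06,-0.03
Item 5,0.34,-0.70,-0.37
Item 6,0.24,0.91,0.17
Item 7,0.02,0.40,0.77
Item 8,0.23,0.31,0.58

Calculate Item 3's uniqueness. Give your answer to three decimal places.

0.557

h² = 0.23² + 0.33² + (-0.53)² = 0.0529 + 0.1089 + 0.2809 = 0.4427
Uniqueness u² = 1 − h² = 1 − 0.4427 = 0.5573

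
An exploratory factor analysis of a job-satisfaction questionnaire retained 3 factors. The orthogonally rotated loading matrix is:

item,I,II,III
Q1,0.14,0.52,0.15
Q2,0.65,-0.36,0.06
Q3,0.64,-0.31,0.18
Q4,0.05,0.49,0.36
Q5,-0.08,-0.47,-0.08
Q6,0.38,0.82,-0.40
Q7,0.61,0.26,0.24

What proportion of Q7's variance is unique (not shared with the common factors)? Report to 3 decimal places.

h² = 0.61² + 0.26² + 0.24² = 0.3721 + 0.0676 + 0.0576 = 0.4973
Uniqueness u² = 1 − h² = 1 − 0.4973 = 0.5027

0.503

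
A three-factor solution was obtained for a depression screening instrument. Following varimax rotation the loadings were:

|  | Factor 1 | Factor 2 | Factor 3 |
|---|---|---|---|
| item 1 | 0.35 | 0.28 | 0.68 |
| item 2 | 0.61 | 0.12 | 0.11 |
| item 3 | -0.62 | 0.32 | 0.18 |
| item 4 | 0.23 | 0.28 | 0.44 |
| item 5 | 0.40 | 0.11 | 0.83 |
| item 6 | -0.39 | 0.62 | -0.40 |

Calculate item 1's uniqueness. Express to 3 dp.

0.337

h² = 0.35² + 0.28² + 0.68² = 0.1225 + 0.0784 + 0.4624 = 0.6633
Uniqueness u² = 1 − h² = 1 − 0.6633 = 0.3367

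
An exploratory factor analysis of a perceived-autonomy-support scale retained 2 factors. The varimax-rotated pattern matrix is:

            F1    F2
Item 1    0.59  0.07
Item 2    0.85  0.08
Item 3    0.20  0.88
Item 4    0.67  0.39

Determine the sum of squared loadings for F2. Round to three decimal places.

SS loadings for F2 = 0.07² + 0.08² + 0.88² + 0.39² = 0.0049 + 0.0064 + 0.7744 + 0.1521 = 0.9378

0.938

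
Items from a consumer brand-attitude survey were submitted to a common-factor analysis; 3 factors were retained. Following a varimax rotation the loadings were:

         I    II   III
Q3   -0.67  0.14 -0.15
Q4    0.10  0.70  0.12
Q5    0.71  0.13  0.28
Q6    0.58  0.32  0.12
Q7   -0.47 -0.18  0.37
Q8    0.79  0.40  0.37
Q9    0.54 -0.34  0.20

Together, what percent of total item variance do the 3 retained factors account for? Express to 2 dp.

54.52%

SS loadings by factor: 2.4360, 0.9369, 0.4435; total = 3.8164.
Total variance with 7 standardized items is 7, so the solution explains 3.8164/7 = 0.5452 = 54.52%.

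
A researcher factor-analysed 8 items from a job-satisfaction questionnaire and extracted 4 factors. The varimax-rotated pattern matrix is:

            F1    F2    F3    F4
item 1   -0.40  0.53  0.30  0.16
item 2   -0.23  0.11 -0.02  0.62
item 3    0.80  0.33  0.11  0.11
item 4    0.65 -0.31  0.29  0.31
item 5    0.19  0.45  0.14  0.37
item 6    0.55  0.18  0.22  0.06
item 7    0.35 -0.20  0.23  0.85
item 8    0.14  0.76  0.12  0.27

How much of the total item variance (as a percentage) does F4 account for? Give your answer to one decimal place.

SS loadings for F4 = 0.16² + 0.62² + 0.11² + 0.31² + 0.37² + 0.06² + 0.85² + 0.27² = 1.4541
With 8 standardized items, total variance = 8. Proportion = 1.4541/8 = 0.1818 → 18.18%.

18.2%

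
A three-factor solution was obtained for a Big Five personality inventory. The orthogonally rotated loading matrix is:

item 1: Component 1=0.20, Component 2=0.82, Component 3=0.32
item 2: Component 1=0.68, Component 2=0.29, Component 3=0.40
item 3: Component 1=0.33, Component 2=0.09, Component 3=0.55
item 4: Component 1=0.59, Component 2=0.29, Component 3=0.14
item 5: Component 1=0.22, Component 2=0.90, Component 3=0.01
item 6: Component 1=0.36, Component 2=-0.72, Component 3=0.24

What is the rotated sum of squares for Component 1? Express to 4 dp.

SS loadings for Component 1 = 0.20² + 0.68² + 0.33² + 0.59² + 0.22² + 0.36² = 0.0400 + 0.4624 + 0.1089 + 0.3481 + 0.0484 + 0.1296 = 1.1374

1.1374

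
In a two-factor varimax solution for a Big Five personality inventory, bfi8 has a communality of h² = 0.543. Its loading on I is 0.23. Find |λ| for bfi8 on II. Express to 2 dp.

0.70

Under orthogonal rotation h² = Σλ², so λ_II² = h² − (0.0529) = 0.543 − 0.0529 = 0.4901.
|λ| = √0.4901 = 0.7001.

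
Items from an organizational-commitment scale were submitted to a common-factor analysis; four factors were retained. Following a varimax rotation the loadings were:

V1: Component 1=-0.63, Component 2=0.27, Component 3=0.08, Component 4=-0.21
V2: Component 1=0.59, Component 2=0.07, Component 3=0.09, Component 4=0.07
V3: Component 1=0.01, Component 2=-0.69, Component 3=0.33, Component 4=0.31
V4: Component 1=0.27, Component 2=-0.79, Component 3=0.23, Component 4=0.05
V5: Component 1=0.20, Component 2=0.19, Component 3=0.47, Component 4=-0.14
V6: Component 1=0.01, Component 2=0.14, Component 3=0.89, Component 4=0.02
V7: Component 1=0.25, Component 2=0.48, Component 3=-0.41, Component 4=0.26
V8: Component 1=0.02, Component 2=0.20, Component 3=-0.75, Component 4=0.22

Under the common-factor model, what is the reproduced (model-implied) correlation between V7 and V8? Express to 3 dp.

0.466

r̂ = Σ λ_i·λ_j across factors = (0.25)(0.02) + (0.48)(0.20) + (-0.41)(-0.75) + (0.26)(0.22)
  = +0.0050 +0.0960 +0.3075 +0.0572 = 0.4657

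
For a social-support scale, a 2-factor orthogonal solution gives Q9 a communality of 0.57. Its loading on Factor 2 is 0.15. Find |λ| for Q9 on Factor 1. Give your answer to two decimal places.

Under orthogonal rotation h² = Σλ², so λ_Factor 1² = h² − (0.0225) = 0.57 − 0.0225 = 0.5475.
|λ| = √0.5475 = 0.7399.

0.74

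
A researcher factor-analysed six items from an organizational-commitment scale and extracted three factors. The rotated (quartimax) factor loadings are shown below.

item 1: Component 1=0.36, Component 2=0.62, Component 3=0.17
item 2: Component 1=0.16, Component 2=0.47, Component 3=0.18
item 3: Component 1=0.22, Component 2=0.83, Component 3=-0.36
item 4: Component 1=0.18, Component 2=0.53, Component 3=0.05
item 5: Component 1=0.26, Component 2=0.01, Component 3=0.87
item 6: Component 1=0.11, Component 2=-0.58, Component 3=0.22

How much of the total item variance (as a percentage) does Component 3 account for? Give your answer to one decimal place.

SS loadings for Component 3 = 0.17² + 0.18² + (-0.36)² + 0.05² + 0.87² + 0.22² = 0.9987
With 6 standardized items, total variance = 6. Proportion = 0.9987/6 = 0.1665 → 16.64%.

16.6%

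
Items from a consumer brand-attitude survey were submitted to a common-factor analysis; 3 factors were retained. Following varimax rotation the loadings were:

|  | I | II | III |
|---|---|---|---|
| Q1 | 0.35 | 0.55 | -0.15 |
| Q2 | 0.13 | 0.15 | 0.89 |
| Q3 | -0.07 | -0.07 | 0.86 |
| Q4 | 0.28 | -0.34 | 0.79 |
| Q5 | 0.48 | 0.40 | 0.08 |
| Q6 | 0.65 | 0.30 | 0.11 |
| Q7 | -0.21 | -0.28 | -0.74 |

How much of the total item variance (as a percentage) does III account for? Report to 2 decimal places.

SS loadings for III = (-0.15)² + 0.89² + 0.86² + 0.79² + 0.08² + 0.11² + (-0.74)² = 2.7444
With 7 standardized items, total variance = 7. Proportion = 2.7444/7 = 0.3921 → 39.21%.

39.21%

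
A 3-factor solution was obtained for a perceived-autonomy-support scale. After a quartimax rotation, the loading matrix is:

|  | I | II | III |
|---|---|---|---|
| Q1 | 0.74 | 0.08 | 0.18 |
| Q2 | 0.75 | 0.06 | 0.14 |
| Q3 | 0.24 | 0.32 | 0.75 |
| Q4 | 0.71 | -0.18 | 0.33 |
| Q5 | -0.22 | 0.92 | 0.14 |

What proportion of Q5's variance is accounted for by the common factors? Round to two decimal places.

h² = (-0.22)² + 0.92² + 0.14² = 0.0484 + 0.8464 + 0.0196 = 0.9144

0.91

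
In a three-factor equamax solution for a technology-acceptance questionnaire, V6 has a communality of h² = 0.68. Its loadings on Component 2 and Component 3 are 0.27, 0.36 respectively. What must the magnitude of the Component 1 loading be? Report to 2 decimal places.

Under orthogonal rotation h² = Σλ², so λ_Component 1² = h² − (0.2025) = 0.68 − 0.2025 = 0.4775.
|λ| = √0.4775 = 0.6910.

0.69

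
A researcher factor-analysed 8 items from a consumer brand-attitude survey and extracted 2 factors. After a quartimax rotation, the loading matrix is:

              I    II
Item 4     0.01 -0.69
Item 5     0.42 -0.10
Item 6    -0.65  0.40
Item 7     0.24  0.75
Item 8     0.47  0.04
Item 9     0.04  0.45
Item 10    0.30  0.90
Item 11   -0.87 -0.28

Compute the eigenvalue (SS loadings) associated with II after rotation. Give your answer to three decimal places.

2.301

SS loadings for II = (-0.69)² + (-0.10)² + 0.40² + 0.75² + 0.04² + 0.45² + 0.90² + (-0.28)² = 0.4761 + 0.0100 + 0.1600 + 0.5625 + 0.0016 + 0.2025 + 0.8100 + 0.0784 = 2.3011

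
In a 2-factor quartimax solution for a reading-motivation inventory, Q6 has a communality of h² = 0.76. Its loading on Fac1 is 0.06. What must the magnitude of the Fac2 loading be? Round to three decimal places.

0.870

Under orthogonal rotation h² = Σλ², so λ_Fac2² = h² − (0.0036) = 0.76 − 0.0036 = 0.7564.
|λ| = √0.7564 = 0.8697.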